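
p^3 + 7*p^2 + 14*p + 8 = (p + 1)*(p + 2)*(p + 4)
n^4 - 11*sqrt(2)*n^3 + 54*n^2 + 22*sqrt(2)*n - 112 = (n - 7*sqrt(2))*(n - 4*sqrt(2))*(n - sqrt(2))*(n + sqrt(2))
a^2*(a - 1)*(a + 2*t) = a^4 + 2*a^3*t - a^3 - 2*a^2*t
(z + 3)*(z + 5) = z^2 + 8*z + 15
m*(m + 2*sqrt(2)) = m^2 + 2*sqrt(2)*m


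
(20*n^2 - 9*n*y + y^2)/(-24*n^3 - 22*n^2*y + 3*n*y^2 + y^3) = (-5*n + y)/(6*n^2 + 7*n*y + y^2)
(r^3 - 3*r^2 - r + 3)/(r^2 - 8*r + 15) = (r^2 - 1)/(r - 5)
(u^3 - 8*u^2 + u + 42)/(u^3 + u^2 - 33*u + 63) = (u^2 - 5*u - 14)/(u^2 + 4*u - 21)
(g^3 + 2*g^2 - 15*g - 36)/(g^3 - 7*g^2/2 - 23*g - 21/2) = 2*(g^2 - g - 12)/(2*g^2 - 13*g - 7)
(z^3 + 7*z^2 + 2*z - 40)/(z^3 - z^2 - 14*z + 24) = (z + 5)/(z - 3)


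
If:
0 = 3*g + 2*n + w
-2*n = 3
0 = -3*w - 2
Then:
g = 11/9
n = -3/2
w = -2/3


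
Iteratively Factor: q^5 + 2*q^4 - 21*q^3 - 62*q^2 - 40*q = (q)*(q^4 + 2*q^3 - 21*q^2 - 62*q - 40) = q*(q + 2)*(q^3 - 21*q - 20) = q*(q + 2)*(q + 4)*(q^2 - 4*q - 5) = q*(q + 1)*(q + 2)*(q + 4)*(q - 5)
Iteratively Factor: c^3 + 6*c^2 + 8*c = (c)*(c^2 + 6*c + 8) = c*(c + 2)*(c + 4)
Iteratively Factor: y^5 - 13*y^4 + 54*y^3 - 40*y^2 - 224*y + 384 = (y - 3)*(y^4 - 10*y^3 + 24*y^2 + 32*y - 128) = (y - 4)*(y - 3)*(y^3 - 6*y^2 + 32) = (y - 4)^2*(y - 3)*(y^2 - 2*y - 8) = (y - 4)^2*(y - 3)*(y + 2)*(y - 4)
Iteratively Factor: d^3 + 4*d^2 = (d)*(d^2 + 4*d) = d^2*(d + 4)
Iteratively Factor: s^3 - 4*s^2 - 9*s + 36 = (s - 3)*(s^2 - s - 12) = (s - 4)*(s - 3)*(s + 3)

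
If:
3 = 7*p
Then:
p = 3/7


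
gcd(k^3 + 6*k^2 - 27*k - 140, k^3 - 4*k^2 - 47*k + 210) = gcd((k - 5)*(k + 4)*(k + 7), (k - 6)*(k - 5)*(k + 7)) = k^2 + 2*k - 35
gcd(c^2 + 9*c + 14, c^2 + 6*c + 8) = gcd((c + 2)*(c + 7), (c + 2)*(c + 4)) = c + 2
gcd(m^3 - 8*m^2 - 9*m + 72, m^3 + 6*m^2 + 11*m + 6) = m + 3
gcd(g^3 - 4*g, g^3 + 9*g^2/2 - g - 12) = g + 2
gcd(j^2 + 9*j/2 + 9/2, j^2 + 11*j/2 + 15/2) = j + 3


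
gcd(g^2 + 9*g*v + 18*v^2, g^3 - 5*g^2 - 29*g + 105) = 1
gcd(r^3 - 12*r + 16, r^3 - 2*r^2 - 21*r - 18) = 1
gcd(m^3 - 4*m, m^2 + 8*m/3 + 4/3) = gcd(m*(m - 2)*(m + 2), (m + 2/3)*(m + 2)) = m + 2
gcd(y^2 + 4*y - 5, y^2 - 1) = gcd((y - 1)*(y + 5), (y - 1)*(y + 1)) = y - 1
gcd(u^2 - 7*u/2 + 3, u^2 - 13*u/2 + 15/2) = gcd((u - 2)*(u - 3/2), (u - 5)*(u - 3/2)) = u - 3/2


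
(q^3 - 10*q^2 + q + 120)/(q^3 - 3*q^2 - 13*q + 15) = (q - 8)/(q - 1)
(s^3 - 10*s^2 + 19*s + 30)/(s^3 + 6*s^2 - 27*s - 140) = (s^2 - 5*s - 6)/(s^2 + 11*s + 28)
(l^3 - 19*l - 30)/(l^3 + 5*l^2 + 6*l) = (l - 5)/l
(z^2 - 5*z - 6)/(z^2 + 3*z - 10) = (z^2 - 5*z - 6)/(z^2 + 3*z - 10)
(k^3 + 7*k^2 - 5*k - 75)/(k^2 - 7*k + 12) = (k^2 + 10*k + 25)/(k - 4)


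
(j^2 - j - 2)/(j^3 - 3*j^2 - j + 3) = (j - 2)/(j^2 - 4*j + 3)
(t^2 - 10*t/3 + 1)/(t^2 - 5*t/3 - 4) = (3*t - 1)/(3*t + 4)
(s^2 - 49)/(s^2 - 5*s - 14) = (s + 7)/(s + 2)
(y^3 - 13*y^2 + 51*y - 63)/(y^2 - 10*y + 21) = y - 3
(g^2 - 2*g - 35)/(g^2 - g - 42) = (g + 5)/(g + 6)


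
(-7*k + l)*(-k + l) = 7*k^2 - 8*k*l + l^2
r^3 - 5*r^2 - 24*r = r*(r - 8)*(r + 3)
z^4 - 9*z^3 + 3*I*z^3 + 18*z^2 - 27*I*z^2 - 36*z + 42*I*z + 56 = (z - 7)*(z - 2)*(z - I)*(z + 4*I)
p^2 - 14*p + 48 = (p - 8)*(p - 6)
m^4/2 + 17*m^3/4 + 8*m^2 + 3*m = m*(m/2 + 1)*(m + 1/2)*(m + 6)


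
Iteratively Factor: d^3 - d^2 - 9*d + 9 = (d - 1)*(d^2 - 9) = (d - 3)*(d - 1)*(d + 3)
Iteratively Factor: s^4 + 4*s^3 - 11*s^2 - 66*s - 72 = (s - 4)*(s^3 + 8*s^2 + 21*s + 18) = (s - 4)*(s + 2)*(s^2 + 6*s + 9) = (s - 4)*(s + 2)*(s + 3)*(s + 3)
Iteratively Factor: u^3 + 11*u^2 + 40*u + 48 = (u + 4)*(u^2 + 7*u + 12) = (u + 4)^2*(u + 3)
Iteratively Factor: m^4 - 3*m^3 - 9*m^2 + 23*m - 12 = (m - 4)*(m^3 + m^2 - 5*m + 3) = (m - 4)*(m + 3)*(m^2 - 2*m + 1) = (m - 4)*(m - 1)*(m + 3)*(m - 1)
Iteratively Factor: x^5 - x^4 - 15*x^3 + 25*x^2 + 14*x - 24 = (x + 1)*(x^4 - 2*x^3 - 13*x^2 + 38*x - 24) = (x - 3)*(x + 1)*(x^3 + x^2 - 10*x + 8) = (x - 3)*(x + 1)*(x + 4)*(x^2 - 3*x + 2) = (x - 3)*(x - 2)*(x + 1)*(x + 4)*(x - 1)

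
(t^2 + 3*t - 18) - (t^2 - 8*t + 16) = 11*t - 34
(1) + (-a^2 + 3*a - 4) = -a^2 + 3*a - 3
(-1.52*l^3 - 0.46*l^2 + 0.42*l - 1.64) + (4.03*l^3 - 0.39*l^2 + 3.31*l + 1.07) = 2.51*l^3 - 0.85*l^2 + 3.73*l - 0.57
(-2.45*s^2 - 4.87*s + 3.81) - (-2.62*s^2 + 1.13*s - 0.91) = 0.17*s^2 - 6.0*s + 4.72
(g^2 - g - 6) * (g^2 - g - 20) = g^4 - 2*g^3 - 25*g^2 + 26*g + 120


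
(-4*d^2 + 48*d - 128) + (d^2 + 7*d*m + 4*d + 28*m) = -3*d^2 + 7*d*m + 52*d + 28*m - 128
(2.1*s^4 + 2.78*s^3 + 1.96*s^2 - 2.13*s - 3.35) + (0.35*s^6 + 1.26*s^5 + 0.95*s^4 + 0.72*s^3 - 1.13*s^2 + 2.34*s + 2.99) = 0.35*s^6 + 1.26*s^5 + 3.05*s^4 + 3.5*s^3 + 0.83*s^2 + 0.21*s - 0.36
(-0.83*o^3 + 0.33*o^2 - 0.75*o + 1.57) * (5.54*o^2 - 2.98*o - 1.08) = -4.5982*o^5 + 4.3016*o^4 - 4.242*o^3 + 10.5764*o^2 - 3.8686*o - 1.6956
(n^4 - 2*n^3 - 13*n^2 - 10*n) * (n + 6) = n^5 + 4*n^4 - 25*n^3 - 88*n^2 - 60*n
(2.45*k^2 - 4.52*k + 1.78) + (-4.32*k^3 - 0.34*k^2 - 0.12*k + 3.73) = -4.32*k^3 + 2.11*k^2 - 4.64*k + 5.51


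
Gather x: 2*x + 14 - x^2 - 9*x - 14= -x^2 - 7*x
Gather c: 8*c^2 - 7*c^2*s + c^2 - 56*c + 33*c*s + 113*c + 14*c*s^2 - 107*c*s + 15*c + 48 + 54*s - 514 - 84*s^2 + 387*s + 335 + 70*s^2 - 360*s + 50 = c^2*(9 - 7*s) + c*(14*s^2 - 74*s + 72) - 14*s^2 + 81*s - 81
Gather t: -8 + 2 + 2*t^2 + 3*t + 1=2*t^2 + 3*t - 5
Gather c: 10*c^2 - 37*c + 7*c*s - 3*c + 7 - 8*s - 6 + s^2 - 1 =10*c^2 + c*(7*s - 40) + s^2 - 8*s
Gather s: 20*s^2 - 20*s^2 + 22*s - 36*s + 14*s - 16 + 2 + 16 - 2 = 0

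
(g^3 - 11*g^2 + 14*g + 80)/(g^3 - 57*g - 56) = (g^2 - 3*g - 10)/(g^2 + 8*g + 7)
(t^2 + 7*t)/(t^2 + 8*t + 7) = t/(t + 1)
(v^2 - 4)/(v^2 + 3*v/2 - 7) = 2*(v + 2)/(2*v + 7)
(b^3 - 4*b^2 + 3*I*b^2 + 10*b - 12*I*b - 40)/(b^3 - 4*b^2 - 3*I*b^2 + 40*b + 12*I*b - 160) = (b - 2*I)/(b - 8*I)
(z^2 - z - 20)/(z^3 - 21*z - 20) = 1/(z + 1)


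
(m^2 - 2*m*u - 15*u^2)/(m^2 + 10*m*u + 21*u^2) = (m - 5*u)/(m + 7*u)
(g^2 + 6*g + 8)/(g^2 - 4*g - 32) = (g + 2)/(g - 8)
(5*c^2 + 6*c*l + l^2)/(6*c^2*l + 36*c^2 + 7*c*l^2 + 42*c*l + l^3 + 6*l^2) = (5*c + l)/(6*c*l + 36*c + l^2 + 6*l)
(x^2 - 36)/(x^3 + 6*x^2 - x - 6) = (x - 6)/(x^2 - 1)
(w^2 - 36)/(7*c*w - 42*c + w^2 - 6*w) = (w + 6)/(7*c + w)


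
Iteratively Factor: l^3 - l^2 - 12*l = (l + 3)*(l^2 - 4*l) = (l - 4)*(l + 3)*(l)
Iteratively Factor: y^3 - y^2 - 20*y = (y + 4)*(y^2 - 5*y) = y*(y + 4)*(y - 5)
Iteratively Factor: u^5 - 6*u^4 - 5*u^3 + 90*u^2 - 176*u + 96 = (u - 1)*(u^4 - 5*u^3 - 10*u^2 + 80*u - 96) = (u - 4)*(u - 1)*(u^3 - u^2 - 14*u + 24) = (u - 4)*(u - 2)*(u - 1)*(u^2 + u - 12) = (u - 4)*(u - 3)*(u - 2)*(u - 1)*(u + 4)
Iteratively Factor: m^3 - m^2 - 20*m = (m + 4)*(m^2 - 5*m) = m*(m + 4)*(m - 5)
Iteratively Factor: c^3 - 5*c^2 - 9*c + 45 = (c + 3)*(c^2 - 8*c + 15) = (c - 5)*(c + 3)*(c - 3)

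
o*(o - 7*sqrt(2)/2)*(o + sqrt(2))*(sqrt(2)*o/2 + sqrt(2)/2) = sqrt(2)*o^4/2 - 5*o^3/2 + sqrt(2)*o^3/2 - 7*sqrt(2)*o^2/2 - 5*o^2/2 - 7*sqrt(2)*o/2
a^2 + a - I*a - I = (a + 1)*(a - I)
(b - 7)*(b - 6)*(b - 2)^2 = b^4 - 17*b^3 + 98*b^2 - 220*b + 168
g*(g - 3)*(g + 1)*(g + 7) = g^4 + 5*g^3 - 17*g^2 - 21*g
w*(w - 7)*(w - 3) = w^3 - 10*w^2 + 21*w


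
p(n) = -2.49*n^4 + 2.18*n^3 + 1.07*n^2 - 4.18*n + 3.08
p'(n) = -9.96*n^3 + 6.54*n^2 + 2.14*n - 4.18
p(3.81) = -401.43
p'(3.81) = -451.94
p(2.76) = -98.96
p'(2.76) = -157.86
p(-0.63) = 5.20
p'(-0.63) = -0.44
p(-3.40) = -388.77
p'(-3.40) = 455.61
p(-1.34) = -2.67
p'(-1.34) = 28.66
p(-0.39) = 4.69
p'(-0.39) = -3.43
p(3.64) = -329.94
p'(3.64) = -390.09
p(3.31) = -218.87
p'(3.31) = -286.64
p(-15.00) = -133107.22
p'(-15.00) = 35050.22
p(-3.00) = -235.30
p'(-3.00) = 317.18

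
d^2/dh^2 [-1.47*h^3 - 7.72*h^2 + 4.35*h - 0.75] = -8.82*h - 15.44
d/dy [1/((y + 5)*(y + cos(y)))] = (-y + (y + 5)*(sin(y) - 1) - cos(y))/((y + 5)^2*(y + cos(y))^2)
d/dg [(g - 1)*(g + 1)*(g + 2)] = 3*g^2 + 4*g - 1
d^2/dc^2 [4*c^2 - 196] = 8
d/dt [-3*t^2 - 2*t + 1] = -6*t - 2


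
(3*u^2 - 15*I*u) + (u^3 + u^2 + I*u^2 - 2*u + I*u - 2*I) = u^3 + 4*u^2 + I*u^2 - 2*u - 14*I*u - 2*I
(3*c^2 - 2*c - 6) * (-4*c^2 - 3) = -12*c^4 + 8*c^3 + 15*c^2 + 6*c + 18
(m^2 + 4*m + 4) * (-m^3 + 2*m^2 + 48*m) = -m^5 - 2*m^4 + 52*m^3 + 200*m^2 + 192*m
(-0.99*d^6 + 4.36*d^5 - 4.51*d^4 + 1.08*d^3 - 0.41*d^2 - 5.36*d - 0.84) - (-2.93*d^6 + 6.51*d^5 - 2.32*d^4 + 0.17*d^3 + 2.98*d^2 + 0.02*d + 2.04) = 1.94*d^6 - 2.15*d^5 - 2.19*d^4 + 0.91*d^3 - 3.39*d^2 - 5.38*d - 2.88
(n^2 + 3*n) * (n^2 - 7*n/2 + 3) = n^4 - n^3/2 - 15*n^2/2 + 9*n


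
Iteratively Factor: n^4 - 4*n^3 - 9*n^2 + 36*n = (n)*(n^3 - 4*n^2 - 9*n + 36) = n*(n + 3)*(n^2 - 7*n + 12) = n*(n - 3)*(n + 3)*(n - 4)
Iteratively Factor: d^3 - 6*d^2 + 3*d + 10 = (d + 1)*(d^2 - 7*d + 10) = (d - 2)*(d + 1)*(d - 5)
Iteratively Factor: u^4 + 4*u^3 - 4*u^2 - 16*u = (u)*(u^3 + 4*u^2 - 4*u - 16) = u*(u + 2)*(u^2 + 2*u - 8) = u*(u + 2)*(u + 4)*(u - 2)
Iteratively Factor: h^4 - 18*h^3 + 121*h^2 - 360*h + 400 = (h - 4)*(h^3 - 14*h^2 + 65*h - 100) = (h - 4)^2*(h^2 - 10*h + 25) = (h - 5)*(h - 4)^2*(h - 5)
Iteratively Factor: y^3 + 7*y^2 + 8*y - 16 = (y + 4)*(y^2 + 3*y - 4) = (y - 1)*(y + 4)*(y + 4)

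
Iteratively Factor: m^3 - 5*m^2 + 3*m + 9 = (m + 1)*(m^2 - 6*m + 9) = (m - 3)*(m + 1)*(m - 3)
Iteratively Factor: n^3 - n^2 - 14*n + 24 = (n - 3)*(n^2 + 2*n - 8) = (n - 3)*(n + 4)*(n - 2)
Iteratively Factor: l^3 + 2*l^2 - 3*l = (l - 1)*(l^2 + 3*l) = l*(l - 1)*(l + 3)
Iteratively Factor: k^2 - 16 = (k - 4)*(k + 4)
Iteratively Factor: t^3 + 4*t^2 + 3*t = (t + 1)*(t^2 + 3*t) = t*(t + 1)*(t + 3)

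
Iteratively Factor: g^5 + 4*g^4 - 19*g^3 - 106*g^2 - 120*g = (g)*(g^4 + 4*g^3 - 19*g^2 - 106*g - 120) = g*(g + 3)*(g^3 + g^2 - 22*g - 40) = g*(g + 2)*(g + 3)*(g^2 - g - 20) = g*(g - 5)*(g + 2)*(g + 3)*(g + 4)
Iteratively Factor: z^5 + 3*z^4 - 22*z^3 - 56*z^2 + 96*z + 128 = (z - 4)*(z^4 + 7*z^3 + 6*z^2 - 32*z - 32) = (z - 4)*(z + 4)*(z^3 + 3*z^2 - 6*z - 8) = (z - 4)*(z + 4)^2*(z^2 - z - 2) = (z - 4)*(z - 2)*(z + 4)^2*(z + 1)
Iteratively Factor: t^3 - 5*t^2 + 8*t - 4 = (t - 2)*(t^2 - 3*t + 2) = (t - 2)*(t - 1)*(t - 2)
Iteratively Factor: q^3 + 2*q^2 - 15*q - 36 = (q + 3)*(q^2 - q - 12) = (q + 3)^2*(q - 4)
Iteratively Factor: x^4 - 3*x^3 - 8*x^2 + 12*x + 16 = (x + 1)*(x^3 - 4*x^2 - 4*x + 16) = (x - 4)*(x + 1)*(x^2 - 4) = (x - 4)*(x + 1)*(x + 2)*(x - 2)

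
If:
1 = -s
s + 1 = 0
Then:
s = -1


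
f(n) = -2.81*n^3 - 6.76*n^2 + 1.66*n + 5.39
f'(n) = -8.43*n^2 - 13.52*n + 1.66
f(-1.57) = -3.00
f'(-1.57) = 2.11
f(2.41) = -69.21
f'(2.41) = -79.89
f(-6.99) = 623.20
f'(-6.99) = -315.73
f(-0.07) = 5.24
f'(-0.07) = 2.57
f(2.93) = -118.46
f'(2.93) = -110.32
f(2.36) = -65.28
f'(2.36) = -77.20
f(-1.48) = -2.76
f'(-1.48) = 3.20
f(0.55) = 3.79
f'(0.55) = -8.33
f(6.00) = -834.97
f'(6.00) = -382.94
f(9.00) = -2575.72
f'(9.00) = -802.85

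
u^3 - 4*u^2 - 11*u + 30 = (u - 5)*(u - 2)*(u + 3)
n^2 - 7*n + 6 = (n - 6)*(n - 1)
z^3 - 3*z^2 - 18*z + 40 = (z - 5)*(z - 2)*(z + 4)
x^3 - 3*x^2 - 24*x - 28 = (x - 7)*(x + 2)^2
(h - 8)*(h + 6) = h^2 - 2*h - 48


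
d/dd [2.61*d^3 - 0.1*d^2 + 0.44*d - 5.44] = 7.83*d^2 - 0.2*d + 0.44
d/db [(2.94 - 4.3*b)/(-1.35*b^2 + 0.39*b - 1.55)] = (-5.805*b^2 + 7.938*b + 5.5184)/(1.8225*b^4 - 1.053*b^3 + 4.3371*b^2 - 1.209*b + 2.4025)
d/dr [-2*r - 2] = -2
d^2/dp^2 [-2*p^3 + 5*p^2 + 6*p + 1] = 10 - 12*p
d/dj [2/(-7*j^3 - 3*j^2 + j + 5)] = 2*(21*j^2 + 6*j - 1)/(7*j^3 + 3*j^2 - j - 5)^2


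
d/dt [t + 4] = 1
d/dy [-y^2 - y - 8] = -2*y - 1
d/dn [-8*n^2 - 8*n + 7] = -16*n - 8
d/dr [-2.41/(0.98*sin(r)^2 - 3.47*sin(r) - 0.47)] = (4.7236*sin(r) - 8.3627)*cos(r)/(-0.98*sin(r)^2 + 3.47*sin(r) + 0.47)^2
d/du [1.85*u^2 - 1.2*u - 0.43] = 3.7*u - 1.2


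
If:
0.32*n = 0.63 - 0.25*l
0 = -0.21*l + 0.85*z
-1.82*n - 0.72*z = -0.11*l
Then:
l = 2.65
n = -0.10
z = 0.65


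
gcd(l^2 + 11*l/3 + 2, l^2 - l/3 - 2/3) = l + 2/3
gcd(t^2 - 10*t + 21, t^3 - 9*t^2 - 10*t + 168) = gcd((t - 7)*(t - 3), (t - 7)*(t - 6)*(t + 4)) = t - 7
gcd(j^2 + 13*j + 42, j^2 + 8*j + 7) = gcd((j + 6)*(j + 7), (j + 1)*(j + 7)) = j + 7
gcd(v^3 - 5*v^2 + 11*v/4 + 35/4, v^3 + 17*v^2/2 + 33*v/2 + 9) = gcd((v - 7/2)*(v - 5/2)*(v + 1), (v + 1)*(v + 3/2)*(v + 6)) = v + 1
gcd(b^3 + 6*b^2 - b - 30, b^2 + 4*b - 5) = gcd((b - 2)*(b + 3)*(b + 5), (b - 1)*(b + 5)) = b + 5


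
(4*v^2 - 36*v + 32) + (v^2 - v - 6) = 5*v^2 - 37*v + 26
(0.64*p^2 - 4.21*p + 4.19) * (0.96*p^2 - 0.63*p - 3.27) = 0.6144*p^4 - 4.4448*p^3 + 4.5819*p^2 + 11.127*p - 13.7013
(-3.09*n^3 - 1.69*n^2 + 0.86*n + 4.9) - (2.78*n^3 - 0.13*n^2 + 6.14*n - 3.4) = -5.87*n^3 - 1.56*n^2 - 5.28*n + 8.3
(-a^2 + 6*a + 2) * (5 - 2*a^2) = 2*a^4 - 12*a^3 - 9*a^2 + 30*a + 10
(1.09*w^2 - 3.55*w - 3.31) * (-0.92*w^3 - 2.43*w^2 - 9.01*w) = -1.0028*w^5 + 0.6173*w^4 + 1.8508*w^3 + 40.0288*w^2 + 29.8231*w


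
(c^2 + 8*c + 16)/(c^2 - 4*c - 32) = (c + 4)/(c - 8)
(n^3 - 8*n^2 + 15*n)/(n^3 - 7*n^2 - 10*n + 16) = n*(n^2 - 8*n + 15)/(n^3 - 7*n^2 - 10*n + 16)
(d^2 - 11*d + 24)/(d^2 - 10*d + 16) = (d - 3)/(d - 2)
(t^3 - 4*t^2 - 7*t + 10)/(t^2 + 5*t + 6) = (t^2 - 6*t + 5)/(t + 3)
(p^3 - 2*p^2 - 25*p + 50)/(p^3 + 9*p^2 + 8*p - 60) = (p - 5)/(p + 6)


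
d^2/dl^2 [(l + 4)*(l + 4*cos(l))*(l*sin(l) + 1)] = -l^3*sin(l) - 4*l^2*sin(l) - 8*l^2*sin(2*l) + 6*l^2*cos(l) + 6*l*sin(l) - 32*l*sin(2*l) + 12*l*cos(l) + 16*l*cos(2*l) + 4*sin(2*l) - 16*cos(l) + 32*cos(2*l) + 2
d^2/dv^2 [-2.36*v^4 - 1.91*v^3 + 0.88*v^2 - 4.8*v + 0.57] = -28.32*v^2 - 11.46*v + 1.76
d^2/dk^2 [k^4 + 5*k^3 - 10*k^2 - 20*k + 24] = 12*k^2 + 30*k - 20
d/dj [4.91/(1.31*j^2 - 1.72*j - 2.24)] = (8.4452 - 12.8642*j)/(-1.31*j^2 + 1.72*j + 2.24)^2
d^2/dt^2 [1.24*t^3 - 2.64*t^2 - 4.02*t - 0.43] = 7.44*t - 5.28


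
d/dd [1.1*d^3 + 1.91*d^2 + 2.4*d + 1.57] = 3.3*d^2 + 3.82*d + 2.4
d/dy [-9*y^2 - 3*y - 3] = -18*y - 3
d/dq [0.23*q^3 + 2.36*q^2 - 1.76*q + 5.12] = 0.69*q^2 + 4.72*q - 1.76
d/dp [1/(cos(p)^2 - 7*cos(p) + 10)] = (2*cos(p) - 7)*sin(p)/(cos(p)^2 - 7*cos(p) + 10)^2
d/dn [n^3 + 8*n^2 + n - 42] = 3*n^2 + 16*n + 1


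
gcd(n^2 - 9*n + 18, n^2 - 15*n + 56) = 1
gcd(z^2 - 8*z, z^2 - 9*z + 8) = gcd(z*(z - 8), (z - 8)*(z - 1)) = z - 8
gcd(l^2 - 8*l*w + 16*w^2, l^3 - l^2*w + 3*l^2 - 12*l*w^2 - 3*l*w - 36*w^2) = -l + 4*w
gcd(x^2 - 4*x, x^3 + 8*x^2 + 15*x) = x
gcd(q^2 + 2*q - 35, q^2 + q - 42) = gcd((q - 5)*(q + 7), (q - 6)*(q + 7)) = q + 7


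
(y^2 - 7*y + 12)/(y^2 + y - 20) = (y - 3)/(y + 5)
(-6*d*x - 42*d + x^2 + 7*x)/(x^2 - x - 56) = (-6*d + x)/(x - 8)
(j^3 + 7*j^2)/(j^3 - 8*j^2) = (j + 7)/(j - 8)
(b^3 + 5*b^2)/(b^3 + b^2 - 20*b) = b/(b - 4)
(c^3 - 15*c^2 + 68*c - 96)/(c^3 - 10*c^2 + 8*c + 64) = (c - 3)/(c + 2)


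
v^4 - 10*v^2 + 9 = (v - 3)*(v - 1)*(v + 1)*(v + 3)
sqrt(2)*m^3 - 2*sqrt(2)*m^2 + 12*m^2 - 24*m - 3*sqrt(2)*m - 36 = (m - 3)*(m + 6*sqrt(2))*(sqrt(2)*m + sqrt(2))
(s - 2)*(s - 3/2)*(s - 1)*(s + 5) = s^4 + s^3/2 - 16*s^2 + 59*s/2 - 15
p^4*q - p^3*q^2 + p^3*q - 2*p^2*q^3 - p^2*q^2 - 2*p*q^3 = p*(p - 2*q)*(p + q)*(p*q + q)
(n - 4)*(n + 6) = n^2 + 2*n - 24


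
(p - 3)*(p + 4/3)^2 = p^3 - p^2/3 - 56*p/9 - 16/3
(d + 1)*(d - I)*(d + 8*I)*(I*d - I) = I*d^4 - 7*d^3 + 7*I*d^2 + 7*d - 8*I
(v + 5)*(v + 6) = v^2 + 11*v + 30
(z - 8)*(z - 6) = z^2 - 14*z + 48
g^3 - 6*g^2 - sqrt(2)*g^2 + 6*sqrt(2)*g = g*(g - 6)*(g - sqrt(2))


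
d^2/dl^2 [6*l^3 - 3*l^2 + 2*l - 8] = 36*l - 6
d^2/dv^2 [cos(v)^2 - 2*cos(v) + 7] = 2*cos(v) - 2*cos(2*v)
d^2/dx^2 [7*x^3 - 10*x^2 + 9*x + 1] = 42*x - 20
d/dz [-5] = 0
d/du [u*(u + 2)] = 2*u + 2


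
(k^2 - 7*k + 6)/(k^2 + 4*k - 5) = (k - 6)/(k + 5)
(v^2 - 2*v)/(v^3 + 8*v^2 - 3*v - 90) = v*(v - 2)/(v^3 + 8*v^2 - 3*v - 90)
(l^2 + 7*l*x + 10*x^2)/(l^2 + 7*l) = (l^2 + 7*l*x + 10*x^2)/(l*(l + 7))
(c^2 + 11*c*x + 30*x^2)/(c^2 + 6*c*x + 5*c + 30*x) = (c + 5*x)/(c + 5)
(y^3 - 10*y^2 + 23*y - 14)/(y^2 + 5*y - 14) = (y^2 - 8*y + 7)/(y + 7)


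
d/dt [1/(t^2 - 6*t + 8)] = 2*(3 - t)/(t^2 - 6*t + 8)^2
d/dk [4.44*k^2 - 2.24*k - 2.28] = 8.88*k - 2.24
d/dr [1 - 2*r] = -2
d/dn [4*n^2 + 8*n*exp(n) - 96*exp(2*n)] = 8*n*exp(n) + 8*n - 192*exp(2*n) + 8*exp(n)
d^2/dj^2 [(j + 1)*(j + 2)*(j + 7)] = 6*j + 20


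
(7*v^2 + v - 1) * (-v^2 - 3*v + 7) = -7*v^4 - 22*v^3 + 47*v^2 + 10*v - 7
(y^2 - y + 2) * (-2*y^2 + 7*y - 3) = -2*y^4 + 9*y^3 - 14*y^2 + 17*y - 6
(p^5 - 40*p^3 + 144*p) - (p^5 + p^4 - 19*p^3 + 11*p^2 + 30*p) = -p^4 - 21*p^3 - 11*p^2 + 114*p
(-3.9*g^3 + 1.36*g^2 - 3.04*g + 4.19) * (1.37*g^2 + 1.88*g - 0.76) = -5.343*g^5 - 5.4688*g^4 + 1.356*g^3 - 1.0085*g^2 + 10.1876*g - 3.1844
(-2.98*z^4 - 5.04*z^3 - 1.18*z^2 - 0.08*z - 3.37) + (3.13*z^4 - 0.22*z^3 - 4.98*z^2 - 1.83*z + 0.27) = 0.15*z^4 - 5.26*z^3 - 6.16*z^2 - 1.91*z - 3.1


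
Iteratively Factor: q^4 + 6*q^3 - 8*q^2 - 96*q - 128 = (q + 2)*(q^3 + 4*q^2 - 16*q - 64) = (q - 4)*(q + 2)*(q^2 + 8*q + 16) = (q - 4)*(q + 2)*(q + 4)*(q + 4)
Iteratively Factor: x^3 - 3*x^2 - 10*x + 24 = (x - 2)*(x^2 - x - 12) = (x - 2)*(x + 3)*(x - 4)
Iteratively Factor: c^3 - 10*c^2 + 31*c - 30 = (c - 2)*(c^2 - 8*c + 15) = (c - 3)*(c - 2)*(c - 5)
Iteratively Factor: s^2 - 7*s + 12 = (s - 4)*(s - 3)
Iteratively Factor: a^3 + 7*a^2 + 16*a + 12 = (a + 3)*(a^2 + 4*a + 4) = (a + 2)*(a + 3)*(a + 2)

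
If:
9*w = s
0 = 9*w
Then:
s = 0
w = 0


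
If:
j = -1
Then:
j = -1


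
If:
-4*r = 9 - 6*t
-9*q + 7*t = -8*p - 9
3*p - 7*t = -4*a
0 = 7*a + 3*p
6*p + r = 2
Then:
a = -119/410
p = 833/1230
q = 3761/2214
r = -423/205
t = 51/410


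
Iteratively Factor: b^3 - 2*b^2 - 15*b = (b - 5)*(b^2 + 3*b) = b*(b - 5)*(b + 3)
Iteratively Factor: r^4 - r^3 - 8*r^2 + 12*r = (r)*(r^3 - r^2 - 8*r + 12) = r*(r - 2)*(r^2 + r - 6) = r*(r - 2)^2*(r + 3)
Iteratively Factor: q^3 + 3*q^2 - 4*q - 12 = (q + 3)*(q^2 - 4) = (q - 2)*(q + 3)*(q + 2)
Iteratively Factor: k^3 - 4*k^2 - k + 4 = (k - 1)*(k^2 - 3*k - 4) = (k - 4)*(k - 1)*(k + 1)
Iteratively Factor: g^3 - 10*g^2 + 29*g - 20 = (g - 5)*(g^2 - 5*g + 4) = (g - 5)*(g - 4)*(g - 1)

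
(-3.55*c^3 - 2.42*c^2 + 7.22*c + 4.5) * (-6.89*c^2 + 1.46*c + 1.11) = 24.4595*c^5 + 11.4908*c^4 - 57.2195*c^3 - 23.15*c^2 + 14.5842*c + 4.995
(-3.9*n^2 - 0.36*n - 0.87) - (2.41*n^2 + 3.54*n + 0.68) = -6.31*n^2 - 3.9*n - 1.55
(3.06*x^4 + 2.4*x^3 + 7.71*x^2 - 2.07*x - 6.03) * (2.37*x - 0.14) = 7.2522*x^5 + 5.2596*x^4 + 17.9367*x^3 - 5.9853*x^2 - 14.0013*x + 0.8442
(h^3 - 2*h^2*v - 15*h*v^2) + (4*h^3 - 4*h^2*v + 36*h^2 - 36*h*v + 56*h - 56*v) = 5*h^3 - 6*h^2*v + 36*h^2 - 15*h*v^2 - 36*h*v + 56*h - 56*v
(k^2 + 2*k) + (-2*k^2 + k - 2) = -k^2 + 3*k - 2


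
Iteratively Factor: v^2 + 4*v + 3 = (v + 1)*(v + 3)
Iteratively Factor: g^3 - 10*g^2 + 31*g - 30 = (g - 5)*(g^2 - 5*g + 6) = (g - 5)*(g - 2)*(g - 3)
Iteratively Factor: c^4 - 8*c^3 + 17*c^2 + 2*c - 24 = (c - 4)*(c^3 - 4*c^2 + c + 6) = (c - 4)*(c - 2)*(c^2 - 2*c - 3) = (c - 4)*(c - 2)*(c + 1)*(c - 3)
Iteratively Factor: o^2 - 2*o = (o - 2)*(o)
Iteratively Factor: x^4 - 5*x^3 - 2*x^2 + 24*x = (x + 2)*(x^3 - 7*x^2 + 12*x) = (x - 3)*(x + 2)*(x^2 - 4*x) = x*(x - 3)*(x + 2)*(x - 4)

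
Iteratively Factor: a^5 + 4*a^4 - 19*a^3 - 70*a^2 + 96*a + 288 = (a + 4)*(a^4 - 19*a^2 + 6*a + 72) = (a - 3)*(a + 4)*(a^3 + 3*a^2 - 10*a - 24) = (a - 3)^2*(a + 4)*(a^2 + 6*a + 8) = (a - 3)^2*(a + 4)^2*(a + 2)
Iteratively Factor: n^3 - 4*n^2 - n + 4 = (n - 1)*(n^2 - 3*n - 4) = (n - 4)*(n - 1)*(n + 1)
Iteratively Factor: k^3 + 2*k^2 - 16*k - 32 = (k + 4)*(k^2 - 2*k - 8) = (k + 2)*(k + 4)*(k - 4)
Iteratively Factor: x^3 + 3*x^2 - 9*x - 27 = (x + 3)*(x^2 - 9) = (x + 3)^2*(x - 3)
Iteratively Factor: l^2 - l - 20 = (l + 4)*(l - 5)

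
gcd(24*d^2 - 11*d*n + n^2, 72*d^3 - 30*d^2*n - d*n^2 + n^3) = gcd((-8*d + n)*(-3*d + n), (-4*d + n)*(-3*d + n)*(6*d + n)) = 3*d - n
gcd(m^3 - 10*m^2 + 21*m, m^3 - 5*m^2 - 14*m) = m^2 - 7*m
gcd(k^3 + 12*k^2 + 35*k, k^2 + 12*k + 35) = k^2 + 12*k + 35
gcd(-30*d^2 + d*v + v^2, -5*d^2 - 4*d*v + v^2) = -5*d + v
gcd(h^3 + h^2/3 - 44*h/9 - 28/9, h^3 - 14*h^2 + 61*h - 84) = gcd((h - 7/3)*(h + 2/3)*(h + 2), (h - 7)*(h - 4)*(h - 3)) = 1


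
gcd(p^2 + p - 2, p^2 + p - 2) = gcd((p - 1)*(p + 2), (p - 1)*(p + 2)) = p^2 + p - 2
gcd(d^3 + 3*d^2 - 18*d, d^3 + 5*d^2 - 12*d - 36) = d^2 + 3*d - 18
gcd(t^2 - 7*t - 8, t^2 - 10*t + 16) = t - 8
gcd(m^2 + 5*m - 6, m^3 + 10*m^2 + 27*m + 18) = m + 6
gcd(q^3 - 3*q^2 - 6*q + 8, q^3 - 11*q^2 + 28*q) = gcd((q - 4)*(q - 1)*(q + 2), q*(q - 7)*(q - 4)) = q - 4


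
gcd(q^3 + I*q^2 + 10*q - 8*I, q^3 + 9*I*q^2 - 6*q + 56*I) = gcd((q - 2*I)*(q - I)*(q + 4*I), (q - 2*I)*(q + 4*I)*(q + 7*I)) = q^2 + 2*I*q + 8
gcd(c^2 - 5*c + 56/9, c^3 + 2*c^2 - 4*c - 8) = 1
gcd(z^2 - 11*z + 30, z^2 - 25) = z - 5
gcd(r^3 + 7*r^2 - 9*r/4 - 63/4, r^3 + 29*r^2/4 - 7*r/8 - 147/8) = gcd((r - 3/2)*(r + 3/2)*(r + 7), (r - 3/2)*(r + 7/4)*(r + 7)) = r^2 + 11*r/2 - 21/2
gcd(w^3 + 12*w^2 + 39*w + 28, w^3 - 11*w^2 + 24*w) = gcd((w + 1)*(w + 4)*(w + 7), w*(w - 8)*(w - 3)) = 1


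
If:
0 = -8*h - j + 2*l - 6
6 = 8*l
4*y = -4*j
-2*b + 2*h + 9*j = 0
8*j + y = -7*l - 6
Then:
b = -243/32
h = -81/224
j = -45/28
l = 3/4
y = 45/28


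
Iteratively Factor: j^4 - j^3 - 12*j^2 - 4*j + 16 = (j - 1)*(j^3 - 12*j - 16) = (j - 4)*(j - 1)*(j^2 + 4*j + 4) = (j - 4)*(j - 1)*(j + 2)*(j + 2)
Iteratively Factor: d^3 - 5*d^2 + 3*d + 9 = (d - 3)*(d^2 - 2*d - 3) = (d - 3)^2*(d + 1)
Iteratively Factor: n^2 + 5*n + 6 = (n + 2)*(n + 3)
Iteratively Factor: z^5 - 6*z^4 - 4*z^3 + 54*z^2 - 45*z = (z)*(z^4 - 6*z^3 - 4*z^2 + 54*z - 45) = z*(z + 3)*(z^3 - 9*z^2 + 23*z - 15) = z*(z - 3)*(z + 3)*(z^2 - 6*z + 5) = z*(z - 3)*(z - 1)*(z + 3)*(z - 5)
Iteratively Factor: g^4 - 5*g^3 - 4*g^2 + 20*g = (g - 5)*(g^3 - 4*g) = (g - 5)*(g + 2)*(g^2 - 2*g) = (g - 5)*(g - 2)*(g + 2)*(g)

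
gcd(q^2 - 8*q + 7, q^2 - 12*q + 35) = q - 7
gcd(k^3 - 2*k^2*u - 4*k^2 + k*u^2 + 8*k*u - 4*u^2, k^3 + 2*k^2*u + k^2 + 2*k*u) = 1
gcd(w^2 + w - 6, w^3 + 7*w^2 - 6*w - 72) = 1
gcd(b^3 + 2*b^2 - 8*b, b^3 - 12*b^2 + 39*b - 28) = 1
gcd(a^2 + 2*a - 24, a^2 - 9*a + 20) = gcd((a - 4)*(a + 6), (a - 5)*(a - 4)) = a - 4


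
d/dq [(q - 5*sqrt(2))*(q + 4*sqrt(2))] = 2*q - sqrt(2)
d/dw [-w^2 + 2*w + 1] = 2 - 2*w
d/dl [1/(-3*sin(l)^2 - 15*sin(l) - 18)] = (2*sin(l) + 5)*cos(l)/(3*(sin(l)^2 + 5*sin(l) + 6)^2)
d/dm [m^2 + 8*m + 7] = 2*m + 8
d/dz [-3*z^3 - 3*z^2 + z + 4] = -9*z^2 - 6*z + 1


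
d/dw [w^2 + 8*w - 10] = 2*w + 8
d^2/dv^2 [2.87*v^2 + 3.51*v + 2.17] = 5.74000000000000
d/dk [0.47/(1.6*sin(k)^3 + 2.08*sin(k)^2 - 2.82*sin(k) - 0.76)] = (-2.256*sin(k)^2 - 1.9552*sin(k) + 1.3254)*cos(k)/(1.6*sin(k)^3 + 2.08*sin(k)^2 - 2.82*sin(k) - 0.76)^2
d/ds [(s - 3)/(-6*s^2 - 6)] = (-s^2 + 2*s*(s - 3) - 1)/(6*(s^2 + 1)^2)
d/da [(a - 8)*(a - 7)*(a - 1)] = 3*a^2 - 32*a + 71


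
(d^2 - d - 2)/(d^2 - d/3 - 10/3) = 3*(d + 1)/(3*d + 5)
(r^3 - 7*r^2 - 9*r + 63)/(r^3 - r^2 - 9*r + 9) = (r - 7)/(r - 1)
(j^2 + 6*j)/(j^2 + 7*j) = (j + 6)/(j + 7)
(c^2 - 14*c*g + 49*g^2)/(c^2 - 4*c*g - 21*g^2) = (c - 7*g)/(c + 3*g)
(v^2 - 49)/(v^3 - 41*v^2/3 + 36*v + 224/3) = 3*(v + 7)/(3*v^2 - 20*v - 32)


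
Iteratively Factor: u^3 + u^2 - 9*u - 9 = (u + 1)*(u^2 - 9) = (u - 3)*(u + 1)*(u + 3)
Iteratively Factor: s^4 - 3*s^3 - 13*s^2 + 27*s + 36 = (s + 3)*(s^3 - 6*s^2 + 5*s + 12) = (s - 4)*(s + 3)*(s^2 - 2*s - 3) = (s - 4)*(s + 1)*(s + 3)*(s - 3)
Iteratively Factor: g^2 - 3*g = (g - 3)*(g)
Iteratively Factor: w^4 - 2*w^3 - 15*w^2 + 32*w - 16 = (w - 1)*(w^3 - w^2 - 16*w + 16) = (w - 1)*(w + 4)*(w^2 - 5*w + 4) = (w - 1)^2*(w + 4)*(w - 4)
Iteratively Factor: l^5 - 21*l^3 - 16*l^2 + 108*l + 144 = (l + 2)*(l^4 - 2*l^3 - 17*l^2 + 18*l + 72) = (l - 4)*(l + 2)*(l^3 + 2*l^2 - 9*l - 18) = (l - 4)*(l + 2)^2*(l^2 - 9) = (l - 4)*(l - 3)*(l + 2)^2*(l + 3)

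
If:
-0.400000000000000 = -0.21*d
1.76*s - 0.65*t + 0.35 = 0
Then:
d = 1.90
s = 0.369318181818182*t - 0.198863636363636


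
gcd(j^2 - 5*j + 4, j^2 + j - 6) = 1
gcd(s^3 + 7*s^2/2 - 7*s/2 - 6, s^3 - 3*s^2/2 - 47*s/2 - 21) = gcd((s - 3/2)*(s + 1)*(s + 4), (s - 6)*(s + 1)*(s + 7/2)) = s + 1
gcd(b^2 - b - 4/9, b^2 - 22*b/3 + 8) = b - 4/3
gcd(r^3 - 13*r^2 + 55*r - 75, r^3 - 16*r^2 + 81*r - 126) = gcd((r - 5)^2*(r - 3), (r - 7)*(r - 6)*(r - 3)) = r - 3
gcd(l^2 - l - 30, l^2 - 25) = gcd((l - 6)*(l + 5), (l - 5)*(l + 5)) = l + 5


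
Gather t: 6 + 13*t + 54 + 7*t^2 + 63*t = 7*t^2 + 76*t + 60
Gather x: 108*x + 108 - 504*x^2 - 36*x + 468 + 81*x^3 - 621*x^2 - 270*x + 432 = 81*x^3 - 1125*x^2 - 198*x + 1008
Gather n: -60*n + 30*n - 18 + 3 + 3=-30*n - 12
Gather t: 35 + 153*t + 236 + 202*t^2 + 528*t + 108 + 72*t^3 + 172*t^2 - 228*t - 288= 72*t^3 + 374*t^2 + 453*t + 91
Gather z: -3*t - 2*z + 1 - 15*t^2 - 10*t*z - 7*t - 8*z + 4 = -15*t^2 - 10*t + z*(-10*t - 10) + 5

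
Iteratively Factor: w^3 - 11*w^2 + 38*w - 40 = (w - 5)*(w^2 - 6*w + 8) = (w - 5)*(w - 4)*(w - 2)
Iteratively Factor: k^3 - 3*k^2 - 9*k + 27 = (k - 3)*(k^2 - 9) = (k - 3)^2*(k + 3)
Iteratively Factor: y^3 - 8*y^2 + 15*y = (y - 3)*(y^2 - 5*y) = (y - 5)*(y - 3)*(y)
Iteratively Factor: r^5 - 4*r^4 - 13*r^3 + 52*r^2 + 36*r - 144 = (r - 3)*(r^4 - r^3 - 16*r^2 + 4*r + 48) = (r - 3)*(r + 2)*(r^3 - 3*r^2 - 10*r + 24) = (r - 3)*(r - 2)*(r + 2)*(r^2 - r - 12) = (r - 4)*(r - 3)*(r - 2)*(r + 2)*(r + 3)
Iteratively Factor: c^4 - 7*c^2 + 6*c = (c)*(c^3 - 7*c + 6) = c*(c + 3)*(c^2 - 3*c + 2) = c*(c - 2)*(c + 3)*(c - 1)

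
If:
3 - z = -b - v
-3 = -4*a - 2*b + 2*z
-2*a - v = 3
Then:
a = 3/8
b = z + 3/4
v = -15/4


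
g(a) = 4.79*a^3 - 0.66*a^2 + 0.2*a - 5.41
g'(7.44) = 785.81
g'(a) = 14.37*a^2 - 1.32*a + 0.2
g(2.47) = 63.24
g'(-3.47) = 177.81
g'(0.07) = 0.18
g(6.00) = 1006.67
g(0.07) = -5.40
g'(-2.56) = 97.75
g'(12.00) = 2053.64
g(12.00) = 8179.07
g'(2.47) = 84.61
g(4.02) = 295.91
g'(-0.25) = 1.43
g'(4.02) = 227.12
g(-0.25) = -5.58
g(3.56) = 203.05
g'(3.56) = 177.62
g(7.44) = 1932.21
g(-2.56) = -90.61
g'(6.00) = 509.60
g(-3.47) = -214.19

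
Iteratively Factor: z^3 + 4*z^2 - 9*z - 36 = (z - 3)*(z^2 + 7*z + 12) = (z - 3)*(z + 3)*(z + 4)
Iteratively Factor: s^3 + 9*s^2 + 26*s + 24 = (s + 4)*(s^2 + 5*s + 6) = (s + 3)*(s + 4)*(s + 2)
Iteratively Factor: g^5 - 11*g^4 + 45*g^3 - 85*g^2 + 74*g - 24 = (g - 3)*(g^4 - 8*g^3 + 21*g^2 - 22*g + 8) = (g - 4)*(g - 3)*(g^3 - 4*g^2 + 5*g - 2) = (g - 4)*(g - 3)*(g - 1)*(g^2 - 3*g + 2) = (g - 4)*(g - 3)*(g - 2)*(g - 1)*(g - 1)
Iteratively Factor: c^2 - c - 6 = (c - 3)*(c + 2)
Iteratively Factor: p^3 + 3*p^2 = (p)*(p^2 + 3*p) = p^2*(p + 3)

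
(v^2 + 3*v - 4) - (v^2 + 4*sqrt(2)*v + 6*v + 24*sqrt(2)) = -4*sqrt(2)*v - 3*v - 24*sqrt(2) - 4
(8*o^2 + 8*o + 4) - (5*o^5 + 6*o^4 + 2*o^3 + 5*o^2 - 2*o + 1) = -5*o^5 - 6*o^4 - 2*o^3 + 3*o^2 + 10*o + 3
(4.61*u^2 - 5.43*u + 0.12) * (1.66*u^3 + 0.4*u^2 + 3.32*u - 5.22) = 7.6526*u^5 - 7.1698*u^4 + 13.3324*u^3 - 42.0438*u^2 + 28.743*u - 0.6264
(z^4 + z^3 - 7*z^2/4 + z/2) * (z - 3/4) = z^5 + z^4/4 - 5*z^3/2 + 29*z^2/16 - 3*z/8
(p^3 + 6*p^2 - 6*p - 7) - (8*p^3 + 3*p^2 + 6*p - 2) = -7*p^3 + 3*p^2 - 12*p - 5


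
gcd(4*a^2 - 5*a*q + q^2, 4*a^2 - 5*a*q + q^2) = 4*a^2 - 5*a*q + q^2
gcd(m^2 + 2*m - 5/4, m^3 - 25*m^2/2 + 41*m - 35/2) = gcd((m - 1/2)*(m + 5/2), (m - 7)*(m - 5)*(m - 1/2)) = m - 1/2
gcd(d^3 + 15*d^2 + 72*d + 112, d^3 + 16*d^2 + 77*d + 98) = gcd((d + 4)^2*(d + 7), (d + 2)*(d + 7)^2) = d + 7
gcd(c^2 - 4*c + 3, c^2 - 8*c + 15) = c - 3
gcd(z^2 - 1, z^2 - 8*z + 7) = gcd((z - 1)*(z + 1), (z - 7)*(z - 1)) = z - 1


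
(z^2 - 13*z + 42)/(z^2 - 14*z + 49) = (z - 6)/(z - 7)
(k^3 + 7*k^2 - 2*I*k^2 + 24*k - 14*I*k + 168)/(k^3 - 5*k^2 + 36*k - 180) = (k^2 + k*(7 + 4*I) + 28*I)/(k^2 + k*(-5 + 6*I) - 30*I)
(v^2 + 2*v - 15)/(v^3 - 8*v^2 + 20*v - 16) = (v^2 + 2*v - 15)/(v^3 - 8*v^2 + 20*v - 16)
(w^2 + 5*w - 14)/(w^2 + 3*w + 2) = (w^2 + 5*w - 14)/(w^2 + 3*w + 2)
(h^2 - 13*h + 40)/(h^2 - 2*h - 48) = (h - 5)/(h + 6)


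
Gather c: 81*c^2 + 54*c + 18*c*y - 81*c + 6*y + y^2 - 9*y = 81*c^2 + c*(18*y - 27) + y^2 - 3*y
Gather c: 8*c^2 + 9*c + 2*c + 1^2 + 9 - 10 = 8*c^2 + 11*c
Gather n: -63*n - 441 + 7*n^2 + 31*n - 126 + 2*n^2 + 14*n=9*n^2 - 18*n - 567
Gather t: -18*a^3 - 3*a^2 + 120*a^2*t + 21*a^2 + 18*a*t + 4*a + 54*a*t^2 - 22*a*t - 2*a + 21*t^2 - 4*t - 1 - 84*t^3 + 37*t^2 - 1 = -18*a^3 + 18*a^2 + 2*a - 84*t^3 + t^2*(54*a + 58) + t*(120*a^2 - 4*a - 4) - 2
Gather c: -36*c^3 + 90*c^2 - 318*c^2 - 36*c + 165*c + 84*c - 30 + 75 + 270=-36*c^3 - 228*c^2 + 213*c + 315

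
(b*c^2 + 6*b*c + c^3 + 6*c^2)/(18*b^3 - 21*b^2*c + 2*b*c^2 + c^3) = c*(b*c + 6*b + c^2 + 6*c)/(18*b^3 - 21*b^2*c + 2*b*c^2 + c^3)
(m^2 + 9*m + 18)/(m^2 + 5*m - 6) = (m + 3)/(m - 1)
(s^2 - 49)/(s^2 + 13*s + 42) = (s - 7)/(s + 6)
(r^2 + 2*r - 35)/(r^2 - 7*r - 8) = (-r^2 - 2*r + 35)/(-r^2 + 7*r + 8)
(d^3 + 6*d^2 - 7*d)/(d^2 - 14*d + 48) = d*(d^2 + 6*d - 7)/(d^2 - 14*d + 48)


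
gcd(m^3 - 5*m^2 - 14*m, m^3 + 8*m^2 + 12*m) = m^2 + 2*m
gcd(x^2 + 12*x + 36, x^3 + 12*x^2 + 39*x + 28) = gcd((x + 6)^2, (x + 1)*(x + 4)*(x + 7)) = 1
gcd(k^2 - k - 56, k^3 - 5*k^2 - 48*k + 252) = k + 7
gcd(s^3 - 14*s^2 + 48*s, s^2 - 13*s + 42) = s - 6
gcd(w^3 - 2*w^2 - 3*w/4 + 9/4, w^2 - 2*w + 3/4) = w - 3/2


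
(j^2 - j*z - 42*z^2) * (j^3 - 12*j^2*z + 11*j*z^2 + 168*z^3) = j^5 - 13*j^4*z - 19*j^3*z^2 + 661*j^2*z^3 - 630*j*z^4 - 7056*z^5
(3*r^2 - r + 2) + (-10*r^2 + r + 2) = 4 - 7*r^2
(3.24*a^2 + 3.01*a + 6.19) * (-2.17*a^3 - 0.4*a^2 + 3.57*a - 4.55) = -7.0308*a^5 - 7.8277*a^4 - 3.0695*a^3 - 6.4723*a^2 + 8.4028*a - 28.1645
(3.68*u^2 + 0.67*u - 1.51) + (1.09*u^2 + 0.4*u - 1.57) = 4.77*u^2 + 1.07*u - 3.08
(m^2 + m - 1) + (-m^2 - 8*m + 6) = 5 - 7*m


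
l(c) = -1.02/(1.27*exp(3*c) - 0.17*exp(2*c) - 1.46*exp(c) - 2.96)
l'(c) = -1.02*(-3.81*exp(3*c) + 0.34*exp(2*c) + 1.46*exp(c))/(1.27*exp(3*c) - 0.17*exp(2*c) - 1.46*exp(c) - 2.96)^2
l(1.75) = -0.00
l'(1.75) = 0.01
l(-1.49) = 0.31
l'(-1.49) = -0.03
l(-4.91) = 0.34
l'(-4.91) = -0.00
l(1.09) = -0.04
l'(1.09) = 0.16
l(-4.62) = 0.34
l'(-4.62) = -0.00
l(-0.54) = 0.28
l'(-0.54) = -0.02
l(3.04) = -0.00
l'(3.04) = 0.00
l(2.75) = -0.00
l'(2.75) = 0.00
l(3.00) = 0.00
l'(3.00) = 0.00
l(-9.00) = 0.34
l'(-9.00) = 0.00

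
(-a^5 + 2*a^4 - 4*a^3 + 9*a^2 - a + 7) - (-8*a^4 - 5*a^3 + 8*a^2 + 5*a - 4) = -a^5 + 10*a^4 + a^3 + a^2 - 6*a + 11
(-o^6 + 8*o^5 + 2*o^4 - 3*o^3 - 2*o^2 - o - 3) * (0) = 0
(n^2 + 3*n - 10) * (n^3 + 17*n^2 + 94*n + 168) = n^5 + 20*n^4 + 135*n^3 + 280*n^2 - 436*n - 1680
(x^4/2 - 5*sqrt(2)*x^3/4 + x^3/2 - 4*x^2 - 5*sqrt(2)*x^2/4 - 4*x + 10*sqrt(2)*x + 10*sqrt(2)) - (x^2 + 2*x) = x^4/2 - 5*sqrt(2)*x^3/4 + x^3/2 - 5*x^2 - 5*sqrt(2)*x^2/4 - 6*x + 10*sqrt(2)*x + 10*sqrt(2)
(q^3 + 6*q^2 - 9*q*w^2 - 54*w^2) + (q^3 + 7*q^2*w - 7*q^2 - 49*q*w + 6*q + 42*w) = 2*q^3 + 7*q^2*w - q^2 - 9*q*w^2 - 49*q*w + 6*q - 54*w^2 + 42*w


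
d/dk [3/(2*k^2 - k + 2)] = 3*(1 - 4*k)/(2*k^2 - k + 2)^2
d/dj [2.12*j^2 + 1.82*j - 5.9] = 4.24*j + 1.82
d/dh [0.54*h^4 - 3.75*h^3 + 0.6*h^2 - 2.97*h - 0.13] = 2.16*h^3 - 11.25*h^2 + 1.2*h - 2.97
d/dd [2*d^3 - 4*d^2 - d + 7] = 6*d^2 - 8*d - 1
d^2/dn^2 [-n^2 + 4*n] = -2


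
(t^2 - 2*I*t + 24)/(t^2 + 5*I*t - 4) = (t - 6*I)/(t + I)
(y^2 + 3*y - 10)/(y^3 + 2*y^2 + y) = (y^2 + 3*y - 10)/(y*(y^2 + 2*y + 1))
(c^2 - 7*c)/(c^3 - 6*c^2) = (c - 7)/(c*(c - 6))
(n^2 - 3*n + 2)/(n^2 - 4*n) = (n^2 - 3*n + 2)/(n*(n - 4))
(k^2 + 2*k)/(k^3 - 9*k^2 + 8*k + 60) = k/(k^2 - 11*k + 30)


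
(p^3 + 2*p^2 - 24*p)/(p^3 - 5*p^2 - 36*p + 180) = p*(p - 4)/(p^2 - 11*p + 30)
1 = 1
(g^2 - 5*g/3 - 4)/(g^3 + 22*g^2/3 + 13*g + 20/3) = (g - 3)/(g^2 + 6*g + 5)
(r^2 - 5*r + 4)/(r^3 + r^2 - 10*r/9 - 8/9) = 9*(r - 4)/(9*r^2 + 18*r + 8)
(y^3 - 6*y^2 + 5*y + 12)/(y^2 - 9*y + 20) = (y^2 - 2*y - 3)/(y - 5)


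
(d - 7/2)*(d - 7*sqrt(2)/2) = d^2 - 7*sqrt(2)*d/2 - 7*d/2 + 49*sqrt(2)/4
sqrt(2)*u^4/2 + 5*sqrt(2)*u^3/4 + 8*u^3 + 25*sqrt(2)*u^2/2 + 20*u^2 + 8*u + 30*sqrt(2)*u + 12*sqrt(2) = (u + 1/2)*(u + 2*sqrt(2))*(u + 6*sqrt(2))*(sqrt(2)*u/2 + sqrt(2))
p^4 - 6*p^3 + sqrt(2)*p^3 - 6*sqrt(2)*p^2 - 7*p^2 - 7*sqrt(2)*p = p*(p - 7)*(p + 1)*(p + sqrt(2))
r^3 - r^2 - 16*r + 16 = (r - 4)*(r - 1)*(r + 4)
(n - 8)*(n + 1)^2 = n^3 - 6*n^2 - 15*n - 8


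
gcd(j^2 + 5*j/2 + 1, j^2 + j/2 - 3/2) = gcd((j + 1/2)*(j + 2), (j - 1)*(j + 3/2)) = 1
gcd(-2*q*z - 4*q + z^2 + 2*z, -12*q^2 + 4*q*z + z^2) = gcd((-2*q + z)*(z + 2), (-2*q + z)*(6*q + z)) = -2*q + z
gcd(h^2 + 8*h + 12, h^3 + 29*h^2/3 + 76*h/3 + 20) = h^2 + 8*h + 12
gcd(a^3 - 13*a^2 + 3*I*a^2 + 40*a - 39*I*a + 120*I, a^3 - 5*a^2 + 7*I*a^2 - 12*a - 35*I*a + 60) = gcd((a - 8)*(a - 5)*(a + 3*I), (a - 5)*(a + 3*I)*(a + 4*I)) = a^2 + a*(-5 + 3*I) - 15*I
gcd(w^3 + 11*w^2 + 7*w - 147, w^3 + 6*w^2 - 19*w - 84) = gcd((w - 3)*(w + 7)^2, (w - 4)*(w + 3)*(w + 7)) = w + 7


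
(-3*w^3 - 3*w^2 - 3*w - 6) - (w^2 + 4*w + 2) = -3*w^3 - 4*w^2 - 7*w - 8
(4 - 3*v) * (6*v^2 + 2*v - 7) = -18*v^3 + 18*v^2 + 29*v - 28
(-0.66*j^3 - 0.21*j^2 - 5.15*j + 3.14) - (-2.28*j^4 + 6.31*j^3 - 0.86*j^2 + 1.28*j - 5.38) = 2.28*j^4 - 6.97*j^3 + 0.65*j^2 - 6.43*j + 8.52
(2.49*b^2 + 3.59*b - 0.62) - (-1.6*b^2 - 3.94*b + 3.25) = 4.09*b^2 + 7.53*b - 3.87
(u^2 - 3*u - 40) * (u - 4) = u^3 - 7*u^2 - 28*u + 160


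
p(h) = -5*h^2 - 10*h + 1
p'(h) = -10*h - 10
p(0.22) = -1.44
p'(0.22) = -12.20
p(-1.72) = 3.41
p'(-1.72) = 7.20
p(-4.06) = -40.82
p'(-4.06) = 30.60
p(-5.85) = -111.61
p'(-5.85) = 48.50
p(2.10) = -42.05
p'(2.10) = -31.00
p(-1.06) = 5.98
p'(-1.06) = 0.60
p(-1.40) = 5.20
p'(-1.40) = 4.00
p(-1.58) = 4.32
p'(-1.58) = 5.80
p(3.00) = -74.00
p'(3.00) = -40.00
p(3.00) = -74.00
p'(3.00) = -40.00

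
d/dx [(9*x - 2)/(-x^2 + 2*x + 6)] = (9*x^2 - 4*x + 58)/(x^4 - 4*x^3 - 8*x^2 + 24*x + 36)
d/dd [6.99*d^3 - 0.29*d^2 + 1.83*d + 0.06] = 20.97*d^2 - 0.58*d + 1.83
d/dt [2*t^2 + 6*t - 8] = 4*t + 6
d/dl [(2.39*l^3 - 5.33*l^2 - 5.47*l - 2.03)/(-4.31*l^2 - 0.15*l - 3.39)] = (-10.3009*l^4 - 0.716999999999999*l^3 - 47.0825*l^2 + 18.6388*l + 18.2388)/(18.5761*l^4 + 1.293*l^3 + 29.2443*l^2 + 1.017*l + 11.4921)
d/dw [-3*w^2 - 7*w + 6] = -6*w - 7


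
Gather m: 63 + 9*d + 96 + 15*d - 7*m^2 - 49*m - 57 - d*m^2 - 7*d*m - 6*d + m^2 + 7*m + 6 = 18*d + m^2*(-d - 6) + m*(-7*d - 42) + 108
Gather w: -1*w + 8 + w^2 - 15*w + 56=w^2 - 16*w + 64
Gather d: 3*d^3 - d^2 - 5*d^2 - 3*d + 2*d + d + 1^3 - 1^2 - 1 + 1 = 3*d^3 - 6*d^2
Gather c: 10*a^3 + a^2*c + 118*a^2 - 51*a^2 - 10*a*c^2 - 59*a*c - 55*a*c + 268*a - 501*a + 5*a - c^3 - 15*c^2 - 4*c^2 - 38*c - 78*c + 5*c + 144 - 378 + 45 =10*a^3 + 67*a^2 - 228*a - c^3 + c^2*(-10*a - 19) + c*(a^2 - 114*a - 111) - 189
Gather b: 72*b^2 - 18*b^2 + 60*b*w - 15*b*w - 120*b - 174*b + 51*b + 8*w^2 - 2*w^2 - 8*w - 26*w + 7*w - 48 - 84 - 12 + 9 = 54*b^2 + b*(45*w - 243) + 6*w^2 - 27*w - 135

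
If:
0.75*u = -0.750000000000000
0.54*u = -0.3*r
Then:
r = 1.80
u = -1.00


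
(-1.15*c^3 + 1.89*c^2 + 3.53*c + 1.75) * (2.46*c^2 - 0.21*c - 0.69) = -2.829*c^5 + 4.8909*c^4 + 9.0804*c^3 + 2.2596*c^2 - 2.8032*c - 1.2075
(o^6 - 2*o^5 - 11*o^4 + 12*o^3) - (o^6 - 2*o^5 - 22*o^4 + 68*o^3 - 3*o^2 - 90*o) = 11*o^4 - 56*o^3 + 3*o^2 + 90*o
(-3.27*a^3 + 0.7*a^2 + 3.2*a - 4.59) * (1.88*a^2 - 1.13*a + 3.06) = -6.1476*a^5 + 5.0111*a^4 - 4.7812*a^3 - 10.1032*a^2 + 14.9787*a - 14.0454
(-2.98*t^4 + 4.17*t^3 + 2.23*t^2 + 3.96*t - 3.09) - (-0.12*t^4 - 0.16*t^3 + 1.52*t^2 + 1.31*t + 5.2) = -2.86*t^4 + 4.33*t^3 + 0.71*t^2 + 2.65*t - 8.29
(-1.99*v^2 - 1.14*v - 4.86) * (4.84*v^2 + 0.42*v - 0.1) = -9.6316*v^4 - 6.3534*v^3 - 23.8022*v^2 - 1.9272*v + 0.486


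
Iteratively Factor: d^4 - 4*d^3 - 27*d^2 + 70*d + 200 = (d - 5)*(d^3 + d^2 - 22*d - 40) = (d - 5)*(d + 2)*(d^2 - d - 20) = (d - 5)*(d + 2)*(d + 4)*(d - 5)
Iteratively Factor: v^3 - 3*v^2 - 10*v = (v + 2)*(v^2 - 5*v) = v*(v + 2)*(v - 5)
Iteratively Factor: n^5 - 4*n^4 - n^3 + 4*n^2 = (n - 1)*(n^4 - 3*n^3 - 4*n^2) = (n - 4)*(n - 1)*(n^3 + n^2) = n*(n - 4)*(n - 1)*(n^2 + n) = n^2*(n - 4)*(n - 1)*(n + 1)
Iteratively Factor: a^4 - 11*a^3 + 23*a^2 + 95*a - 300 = (a - 4)*(a^3 - 7*a^2 - 5*a + 75) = (a - 4)*(a + 3)*(a^2 - 10*a + 25) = (a - 5)*(a - 4)*(a + 3)*(a - 5)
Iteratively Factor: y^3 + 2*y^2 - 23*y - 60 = (y - 5)*(y^2 + 7*y + 12) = (y - 5)*(y + 3)*(y + 4)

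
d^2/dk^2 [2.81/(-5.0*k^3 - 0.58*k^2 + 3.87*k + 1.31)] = ((84.3*k + 3.2596)*(5.0*k^3 + 0.58*k^2 - 3.87*k - 1.31) - 2.81*(15.0*k^2 + 1.16*k - 3.87)*(30.0*k^2 + 2.32*k - 7.74))/(5.0*k^3 + 0.58*k^2 - 3.87*k - 1.31)^3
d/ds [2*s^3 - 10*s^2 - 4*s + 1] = 6*s^2 - 20*s - 4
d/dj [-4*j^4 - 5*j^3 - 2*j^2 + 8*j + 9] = -16*j^3 - 15*j^2 - 4*j + 8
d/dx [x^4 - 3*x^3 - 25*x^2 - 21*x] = 4*x^3 - 9*x^2 - 50*x - 21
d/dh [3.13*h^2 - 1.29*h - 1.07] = 6.26*h - 1.29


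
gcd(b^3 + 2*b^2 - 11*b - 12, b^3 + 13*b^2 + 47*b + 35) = b + 1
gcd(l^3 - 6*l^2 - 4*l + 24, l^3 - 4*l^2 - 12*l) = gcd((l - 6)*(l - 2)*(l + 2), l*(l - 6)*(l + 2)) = l^2 - 4*l - 12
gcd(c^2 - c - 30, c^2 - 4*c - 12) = c - 6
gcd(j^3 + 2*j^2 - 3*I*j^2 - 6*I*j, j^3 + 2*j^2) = j^2 + 2*j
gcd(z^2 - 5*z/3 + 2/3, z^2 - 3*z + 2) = z - 1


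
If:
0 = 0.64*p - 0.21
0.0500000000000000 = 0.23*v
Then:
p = 0.33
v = 0.22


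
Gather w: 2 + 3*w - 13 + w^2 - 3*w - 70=w^2 - 81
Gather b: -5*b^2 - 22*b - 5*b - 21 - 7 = -5*b^2 - 27*b - 28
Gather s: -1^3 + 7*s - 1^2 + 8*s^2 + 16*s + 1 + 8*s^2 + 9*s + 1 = 16*s^2 + 32*s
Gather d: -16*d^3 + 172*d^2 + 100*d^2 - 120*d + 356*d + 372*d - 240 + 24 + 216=-16*d^3 + 272*d^2 + 608*d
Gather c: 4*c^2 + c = 4*c^2 + c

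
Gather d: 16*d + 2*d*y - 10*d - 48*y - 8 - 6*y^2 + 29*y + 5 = d*(2*y + 6) - 6*y^2 - 19*y - 3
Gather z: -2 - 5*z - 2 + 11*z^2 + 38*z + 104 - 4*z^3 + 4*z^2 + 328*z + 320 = -4*z^3 + 15*z^2 + 361*z + 420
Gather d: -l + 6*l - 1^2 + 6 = 5*l + 5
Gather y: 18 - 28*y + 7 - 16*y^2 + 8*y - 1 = -16*y^2 - 20*y + 24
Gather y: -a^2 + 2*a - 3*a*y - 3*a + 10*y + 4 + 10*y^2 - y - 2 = -a^2 - a + 10*y^2 + y*(9 - 3*a) + 2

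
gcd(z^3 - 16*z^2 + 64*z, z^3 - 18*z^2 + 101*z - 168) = z - 8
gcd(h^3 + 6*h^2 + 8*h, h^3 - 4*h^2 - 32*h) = h^2 + 4*h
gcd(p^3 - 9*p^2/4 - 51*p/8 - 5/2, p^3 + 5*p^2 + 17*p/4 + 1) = p + 1/2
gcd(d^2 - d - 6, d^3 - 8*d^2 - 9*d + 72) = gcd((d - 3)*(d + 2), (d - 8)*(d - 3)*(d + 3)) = d - 3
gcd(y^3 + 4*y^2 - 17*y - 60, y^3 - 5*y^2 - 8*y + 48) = y^2 - y - 12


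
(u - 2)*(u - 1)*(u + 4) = u^3 + u^2 - 10*u + 8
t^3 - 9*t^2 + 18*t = t*(t - 6)*(t - 3)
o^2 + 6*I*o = o*(o + 6*I)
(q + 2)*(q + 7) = q^2 + 9*q + 14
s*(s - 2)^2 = s^3 - 4*s^2 + 4*s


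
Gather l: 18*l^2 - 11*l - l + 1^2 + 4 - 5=18*l^2 - 12*l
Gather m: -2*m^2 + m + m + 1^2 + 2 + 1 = -2*m^2 + 2*m + 4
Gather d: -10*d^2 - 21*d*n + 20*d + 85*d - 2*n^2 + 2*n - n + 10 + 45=-10*d^2 + d*(105 - 21*n) - 2*n^2 + n + 55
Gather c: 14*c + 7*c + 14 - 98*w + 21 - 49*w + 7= 21*c - 147*w + 42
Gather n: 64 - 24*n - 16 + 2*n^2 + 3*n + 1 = 2*n^2 - 21*n + 49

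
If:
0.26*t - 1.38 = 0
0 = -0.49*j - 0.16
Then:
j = -0.33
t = 5.31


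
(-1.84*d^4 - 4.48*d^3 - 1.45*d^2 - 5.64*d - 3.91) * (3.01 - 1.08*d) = 1.9872*d^5 - 0.699999999999999*d^4 - 11.9188*d^3 + 1.7267*d^2 - 12.7536*d - 11.7691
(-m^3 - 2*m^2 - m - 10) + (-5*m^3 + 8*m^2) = -6*m^3 + 6*m^2 - m - 10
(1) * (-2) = -2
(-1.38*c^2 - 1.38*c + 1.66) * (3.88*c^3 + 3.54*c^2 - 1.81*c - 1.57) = -5.3544*c^5 - 10.2396*c^4 + 4.0534*c^3 + 10.5408*c^2 - 0.838*c - 2.6062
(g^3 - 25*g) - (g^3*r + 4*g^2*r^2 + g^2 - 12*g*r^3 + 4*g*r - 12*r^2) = -g^3*r + g^3 - 4*g^2*r^2 - g^2 + 12*g*r^3 - 4*g*r - 25*g + 12*r^2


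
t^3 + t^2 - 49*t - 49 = (t - 7)*(t + 1)*(t + 7)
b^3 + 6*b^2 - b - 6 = (b - 1)*(b + 1)*(b + 6)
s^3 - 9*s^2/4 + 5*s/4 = s*(s - 5/4)*(s - 1)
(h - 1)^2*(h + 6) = h^3 + 4*h^2 - 11*h + 6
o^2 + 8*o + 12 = (o + 2)*(o + 6)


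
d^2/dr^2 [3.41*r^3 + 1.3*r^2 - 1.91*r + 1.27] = 20.46*r + 2.6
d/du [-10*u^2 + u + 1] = 1 - 20*u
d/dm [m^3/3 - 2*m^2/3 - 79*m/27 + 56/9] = m^2 - 4*m/3 - 79/27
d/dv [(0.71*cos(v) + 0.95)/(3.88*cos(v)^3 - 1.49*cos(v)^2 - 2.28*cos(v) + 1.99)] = (5.5096*cos(v)^3 + 10.0001*cos(v)^2 - 2.831*cos(v) - 3.5789)*sin(v)/(15.0544*cos(v)^6 - 11.5624*cos(v)^5 - 15.4727*cos(v)^4 + 22.2368*cos(v)^3 - 0.731800000000001*cos(v)^2 - 9.0744*cos(v) + 3.9601)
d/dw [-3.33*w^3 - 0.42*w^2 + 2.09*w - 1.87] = -9.99*w^2 - 0.84*w + 2.09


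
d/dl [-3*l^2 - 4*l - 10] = -6*l - 4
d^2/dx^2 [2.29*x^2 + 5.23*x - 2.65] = 4.58000000000000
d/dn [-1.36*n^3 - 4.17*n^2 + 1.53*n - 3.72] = -4.08*n^2 - 8.34*n + 1.53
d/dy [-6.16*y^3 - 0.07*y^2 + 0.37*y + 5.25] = -18.48*y^2 - 0.14*y + 0.37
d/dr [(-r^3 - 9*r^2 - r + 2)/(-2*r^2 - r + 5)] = (2*r^4 + 2*r^3 - 8*r^2 - 82*r - 3)/(4*r^4 + 4*r^3 - 19*r^2 - 10*r + 25)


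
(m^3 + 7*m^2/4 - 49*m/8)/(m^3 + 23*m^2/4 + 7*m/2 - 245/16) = 2*m*(4*m - 7)/(8*m^2 + 18*m - 35)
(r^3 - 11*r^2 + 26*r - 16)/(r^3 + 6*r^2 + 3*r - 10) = (r^2 - 10*r + 16)/(r^2 + 7*r + 10)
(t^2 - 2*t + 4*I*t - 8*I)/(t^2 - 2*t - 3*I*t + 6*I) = (t + 4*I)/(t - 3*I)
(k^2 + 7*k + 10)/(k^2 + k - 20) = (k + 2)/(k - 4)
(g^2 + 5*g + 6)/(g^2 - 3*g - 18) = (g + 2)/(g - 6)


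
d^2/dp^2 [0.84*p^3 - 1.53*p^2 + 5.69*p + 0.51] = 5.04*p - 3.06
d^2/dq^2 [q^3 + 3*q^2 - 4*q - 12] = 6*q + 6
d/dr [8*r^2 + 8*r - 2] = 16*r + 8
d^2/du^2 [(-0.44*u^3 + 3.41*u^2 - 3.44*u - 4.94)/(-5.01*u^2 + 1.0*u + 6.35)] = (167.396368*u^3 + 109.826754*u^2 + 614.58564*u + 5.50992999999995)/(125.751501*u^6 - 75.3003*u^5 - 463.126905*u^4 + 189.881*u^3 + 586.997175*u^2 - 120.9675*u - 256.047875)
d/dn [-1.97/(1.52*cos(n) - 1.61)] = -2.9944*sin(n)/(1.52*cos(n) - 1.61)^2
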